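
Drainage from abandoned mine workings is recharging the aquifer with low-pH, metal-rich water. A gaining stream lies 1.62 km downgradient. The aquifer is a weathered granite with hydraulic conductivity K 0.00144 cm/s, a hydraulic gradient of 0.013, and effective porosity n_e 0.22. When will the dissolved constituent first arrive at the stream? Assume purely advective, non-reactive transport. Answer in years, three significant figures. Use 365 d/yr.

60.4 years

K = 0.00144 cm/s × 864 = 1.244 m/d
Darcy flux q = K·i = 1.244 × 0.013 = 0.01617 m/d
v = Ki/n = 1.244·0.013/0.22 = 0.07352 m/d
L = 1.62 km = 1620 m
t = L / v = 1620 / 0.07352 = 22040 d
   = 22040 / 365 = 60.4 yr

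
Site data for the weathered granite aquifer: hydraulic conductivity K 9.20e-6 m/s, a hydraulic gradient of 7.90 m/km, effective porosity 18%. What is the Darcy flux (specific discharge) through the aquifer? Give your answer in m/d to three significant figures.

0.00628 m/d

K = 9.20e-6 m/s × 86400 s/d = 0.7949 m/d
q = Ki = 0.7949 × 0.0079 = 0.006280 m/d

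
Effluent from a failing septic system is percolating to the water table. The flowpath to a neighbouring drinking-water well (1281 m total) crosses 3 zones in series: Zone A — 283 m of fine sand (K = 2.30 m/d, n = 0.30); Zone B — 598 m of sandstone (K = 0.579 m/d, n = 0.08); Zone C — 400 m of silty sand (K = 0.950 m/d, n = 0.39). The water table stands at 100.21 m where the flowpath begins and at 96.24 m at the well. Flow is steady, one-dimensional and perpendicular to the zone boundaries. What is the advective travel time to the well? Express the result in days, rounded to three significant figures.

115000 days

Total head drop ΔH = 100.21 − 96.24 = 3.97 m
Continuity: the same q passes through each zone, so ΔH = q·Σ(L_j/K_j) — the zones act as resistances in series.
Σ(L/K) = 283/2.30 + 598/0.579 + 400/0.950 = 123.0 + 1033 + 421.1 = 1577 d
q = ΔH / Σ(L/K) = 3.97 / 1577 = 0.002518 m/d (same in every zone)
Zone A: v = q/n = 0.002518/0.30 = 0.008392 m/d → t_A = 283/0.008392 = 33720 d
Zone B: v = q/n = 0.002518/0.08 = 0.03147 m/d → t_B = 598/0.03147 = 19000 d
Zone C: v = q/n = 0.002518/0.39 = 0.006455 m/d → t_C = 400/0.006455 = 61960 d
Total t = 33720 + 19000 + 61960 = 114700 d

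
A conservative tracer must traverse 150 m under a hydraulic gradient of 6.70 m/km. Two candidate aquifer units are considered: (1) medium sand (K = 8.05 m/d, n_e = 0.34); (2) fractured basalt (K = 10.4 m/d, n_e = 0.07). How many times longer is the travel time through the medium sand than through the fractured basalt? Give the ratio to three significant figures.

6.28

Unit 1 (medium sand): v = 8.05×0.0067/0.34 = 0.1586 m/d, t = 150/0.1586 = 945.6 d
Unit 2 (fractured basalt): v = 10.4×0.0067/0.07 = 0.9954 m/d, t = 150/0.9954 = 150.7 d
t(medium sand) / t(fractured basalt) = 945.6/150.7 = 6.28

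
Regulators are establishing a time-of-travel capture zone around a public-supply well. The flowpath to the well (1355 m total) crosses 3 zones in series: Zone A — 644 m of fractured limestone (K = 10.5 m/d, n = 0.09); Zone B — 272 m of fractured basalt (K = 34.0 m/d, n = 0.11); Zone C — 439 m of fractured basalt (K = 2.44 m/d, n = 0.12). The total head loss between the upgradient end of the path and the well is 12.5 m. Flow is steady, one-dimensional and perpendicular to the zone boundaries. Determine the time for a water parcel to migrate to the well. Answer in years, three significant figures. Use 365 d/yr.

Steady 1-D flow in series ⇒ the Darcy flux q is identical in every zone and the zone head losses add (resistances L/K in series).
Σ(L/K) = 644/10.5 + 272/34.0 + 439/2.44 = 61.33 + 8.000 + 179.9 = 249.3 d
q = ΔH / Σ(L/K) = 12.5 / 249.3 = 0.05015 m/d (same in every zone)
Zone A: v = q/n = 0.05015/0.09 = 0.5572 m/d → t_A = 644/0.5572 = 1156 d
Zone B: v = q/n = 0.05015/0.11 = 0.4559 m/d → t_B = 272/0.4559 = 596.6 d
Zone C: v = q/n = 0.05015/0.12 = 0.4179 m/d → t_C = 439/0.4179 = 1050 d
Total t = 1156 + 596.6 + 1050 = 2803 d
   = 2803 / 365 = 7.68 yr

7.68 years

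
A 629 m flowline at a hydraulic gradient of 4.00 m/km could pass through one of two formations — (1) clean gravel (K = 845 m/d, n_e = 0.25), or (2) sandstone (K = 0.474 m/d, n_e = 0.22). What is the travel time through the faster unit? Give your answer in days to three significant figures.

Unit 1 (clean gravel): v = 845×0.0040/0.25 = 13.52 m/d, t = 629/13.52 = 46.52 d
Unit 2 (sandstone): v = 0.474×0.0040/0.22 = 0.008618 m/d, t = 629/0.008618 = 72990 d
Faster unit: t = 46.5 d

46.5 days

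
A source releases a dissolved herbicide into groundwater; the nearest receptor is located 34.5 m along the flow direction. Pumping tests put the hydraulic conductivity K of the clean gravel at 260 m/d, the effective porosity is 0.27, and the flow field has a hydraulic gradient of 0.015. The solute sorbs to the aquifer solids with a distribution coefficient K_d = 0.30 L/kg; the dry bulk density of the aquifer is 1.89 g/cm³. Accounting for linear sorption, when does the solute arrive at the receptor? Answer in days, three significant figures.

Darcy flux q = K·i = 260 × 0.015 = 3.900 m/d
v_s = q/n_e = 3.900/0.27 = 14.44 m/d
Retardation R = 1 + ρ_b·K_d/n = 1 + 1.89×0.30/0.27 = 3.100
Contaminant velocity v_c = v/R = 14.44/3.100 = 4.659 m/d
t = L/v_c = 34.5/4.659 = 7.404 d

7.40 days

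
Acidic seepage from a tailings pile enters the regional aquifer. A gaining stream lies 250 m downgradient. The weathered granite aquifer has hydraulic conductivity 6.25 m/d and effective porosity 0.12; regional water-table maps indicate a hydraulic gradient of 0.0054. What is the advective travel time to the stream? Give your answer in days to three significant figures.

Darcy flux q = K·i = 6.25 × 0.0054 = 0.03375 m/d
v_s = q/n_e = 0.03375/0.12 = 0.2813 m/d
t = L / v = 250 / 0.2813 = 888.9 d

889 days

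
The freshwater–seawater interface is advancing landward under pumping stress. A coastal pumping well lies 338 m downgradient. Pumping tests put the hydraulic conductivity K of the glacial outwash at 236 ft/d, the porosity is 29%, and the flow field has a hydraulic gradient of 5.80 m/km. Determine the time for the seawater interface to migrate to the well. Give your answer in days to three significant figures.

K = 236 ft/d × 0.3048 = 71.93 m/d
q = Ki = 71.93 × 0.0058 = 0.4172 m/d
Average linear velocity = 0.4172 / 0.29 = 1.439 m/d
t = L / v = 338 / 1.439 = 234.9 d

235 days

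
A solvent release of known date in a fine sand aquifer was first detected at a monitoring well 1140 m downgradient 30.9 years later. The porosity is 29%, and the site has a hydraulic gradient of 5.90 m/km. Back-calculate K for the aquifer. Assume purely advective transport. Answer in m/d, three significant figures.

t = 30.9 years = 11280 d
v = L / t = 1140 / 11280 = 0.1011 m/d
K = v · n / i = 0.1011 × 0.29 / 0.0059 = 4.97 m/d

4.97 m/d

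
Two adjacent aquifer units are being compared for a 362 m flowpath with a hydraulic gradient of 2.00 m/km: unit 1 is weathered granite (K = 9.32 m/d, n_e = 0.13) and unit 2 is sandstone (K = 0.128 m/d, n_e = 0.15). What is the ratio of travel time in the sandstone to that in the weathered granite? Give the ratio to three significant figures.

84.0

Unit 1 (weathered granite): v = 9.32×0.0020/0.13 = 0.1434 m/d, t = 362/0.1434 = 2525 d
Unit 2 (sandstone): v = 0.128×0.0020/0.15 = 0.001707 m/d, t = 362/0.001707 = 212100 d
t(sandstone) / t(weathered granite) = 212100/2525 = 84.0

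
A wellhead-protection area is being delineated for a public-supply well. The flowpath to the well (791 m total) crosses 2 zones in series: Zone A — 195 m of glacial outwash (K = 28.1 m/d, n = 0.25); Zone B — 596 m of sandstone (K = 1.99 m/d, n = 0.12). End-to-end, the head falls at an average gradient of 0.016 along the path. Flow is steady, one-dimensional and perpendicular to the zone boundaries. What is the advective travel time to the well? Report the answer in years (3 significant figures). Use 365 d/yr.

Continuity: the same q passes through each zone, so ΔH = q·Σ(L_j/K_j) — the zones act as resistances in series.
Σ(L/K) = 195/28.1 + 596/1.99 = 6.940 + 299.5 = 306.4 d
K_eq = L_total / Σ(L/K) = 791 / 306.4 = 2.581 m/d
q = K_eq · i = 2.581 × 0.016 = 0.04130 m/d (same in every zone)
Zone A: v = q/n = 0.04130/0.25 = 0.1652 m/d → t_A = 195/0.1652 = 1180 d
Zone B: v = q/n = 0.04130/0.12 = 0.3442 m/d → t_B = 596/0.3442 = 1732 d
Total t = 1180 + 1732 = 2912 d
   = 2912 / 365 = 7.98 yr

7.98 years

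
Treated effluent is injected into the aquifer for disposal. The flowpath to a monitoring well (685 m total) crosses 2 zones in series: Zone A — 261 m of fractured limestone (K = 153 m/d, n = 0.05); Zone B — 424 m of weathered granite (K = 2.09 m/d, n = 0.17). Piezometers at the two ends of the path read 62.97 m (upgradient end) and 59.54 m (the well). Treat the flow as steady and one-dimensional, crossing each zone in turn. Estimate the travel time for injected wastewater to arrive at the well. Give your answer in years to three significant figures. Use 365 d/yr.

13.9 years

Total head drop ΔH = 62.97 − 59.54 = 3.43 m
Continuity: the same q passes through each zone, so ΔH = q·Σ(L_j/K_j) — the zones act as resistances in series.
Σ(L/K) = 261/153 + 424/2.09 = 1.706 + 202.9 = 204.6 d
q = ΔH / Σ(L/K) = 3.43 / 204.6 = 0.01677 m/d (same in every zone)
Zone A: v = q/n = 0.01677/0.05 = 0.3353 m/d → t_A = 261/0.3353 = 778.3 d
Zone B: v = q/n = 0.01677/0.17 = 0.09863 m/d → t_B = 424/0.09863 = 4299 d
Total t = 778.3 + 4299 = 5077 d
   = 5077 / 365 = 13.9 yr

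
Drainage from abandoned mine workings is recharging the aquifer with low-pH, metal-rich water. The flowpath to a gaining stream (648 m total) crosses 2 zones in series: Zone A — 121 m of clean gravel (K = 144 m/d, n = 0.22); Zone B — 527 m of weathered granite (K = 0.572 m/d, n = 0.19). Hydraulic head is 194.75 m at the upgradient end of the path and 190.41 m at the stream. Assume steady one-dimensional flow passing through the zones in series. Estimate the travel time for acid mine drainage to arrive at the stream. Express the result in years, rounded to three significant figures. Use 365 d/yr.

73.8 years

Total head drop ΔH = 194.75 − 190.41 = 4.34 m
Continuity: the same q passes through each zone, so ΔH = q·Σ(L_j/K_j) — the zones act as resistances in series.
Σ(L/K) = 121/144 + 527/0.572 = 0.8403 + 921.3 = 922.2 d
q = ΔH / Σ(L/K) = 4.34 / 922.2 = 0.004706 m/d (same in every zone)
Zone A: v = q/n = 0.004706/0.22 = 0.02139 m/d → t_A = 121/0.02139 = 5656 d
Zone B: v = q/n = 0.004706/0.19 = 0.02477 m/d → t_B = 527/0.02477 = 21280 d
Total t = 5656 + 21280 = 26930 d
   = 26930 / 365 = 73.8 yr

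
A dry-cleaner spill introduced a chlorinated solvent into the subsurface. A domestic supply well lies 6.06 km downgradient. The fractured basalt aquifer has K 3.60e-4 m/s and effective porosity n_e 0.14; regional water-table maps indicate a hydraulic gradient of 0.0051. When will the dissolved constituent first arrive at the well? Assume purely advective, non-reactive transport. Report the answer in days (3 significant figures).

K = 3.60e-4 m/s × 86400 s/d = 31.10 m/d
Darcy flux q = K·i = 31.10 × 0.0051 = 0.1586 m/d
Seepage velocity v = q / n = 0.1586 / 0.14 = 1.133 m/d
L = 6.06 km = 6060 m
t = L / v = 6060 / 1.133 = 5348 d

5350 days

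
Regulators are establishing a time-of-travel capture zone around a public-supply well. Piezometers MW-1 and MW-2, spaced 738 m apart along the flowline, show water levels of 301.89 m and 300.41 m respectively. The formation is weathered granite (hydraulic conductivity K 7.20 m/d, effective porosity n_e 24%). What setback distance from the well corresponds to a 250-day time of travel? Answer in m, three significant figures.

15.0 m

Hydraulic gradient i = (301.89 − 300.41) / 738 = 1.48 / 738 = 0.002005
Specific discharge q = 7.20 × 0.002005 = 0.01444 m/d
v = Ki/n = 7.20·0.002005/0.24 = 0.06016 m/d
L = v × T = 0.06016 × 250 = 15.04 m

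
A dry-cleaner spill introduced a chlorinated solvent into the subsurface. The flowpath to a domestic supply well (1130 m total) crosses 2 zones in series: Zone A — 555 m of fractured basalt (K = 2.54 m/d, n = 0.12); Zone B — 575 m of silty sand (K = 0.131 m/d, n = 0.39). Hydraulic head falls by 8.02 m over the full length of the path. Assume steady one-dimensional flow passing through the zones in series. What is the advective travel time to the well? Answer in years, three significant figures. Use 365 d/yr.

Continuity: the same q passes through each zone, so ΔH = q·Σ(L_j/K_j) — the zones act as resistances in series.
Σ(L/K) = 555/2.54 + 575/0.131 = 218.5 + 4389 = 4608 d
q = ΔH / Σ(L/K) = 8.02 / 4608 = 0.001741 m/d (same in every zone)
Zone A: v = q/n = 0.001741/0.12 = 0.01450 m/d → t_A = 555/0.01450 = 38260 d
Zone B: v = q/n = 0.001741/0.39 = 0.004463 m/d → t_B = 575/0.004463 = 128800 d
Total t = 38260 + 128800 = 167100 d
   = 167100 / 365 = 458 yr

458 years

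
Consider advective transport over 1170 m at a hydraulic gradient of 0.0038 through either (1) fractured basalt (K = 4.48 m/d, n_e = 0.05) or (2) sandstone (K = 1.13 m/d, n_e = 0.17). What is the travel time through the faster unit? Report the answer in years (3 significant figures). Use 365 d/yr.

9.41 years

Unit 1 (fractured basalt): v = 4.48×0.0038/0.05 = 0.3405 m/d, t = 1170/0.3405 = 3436 d
Unit 2 (sandstone): v = 1.13×0.0038/0.17 = 0.02526 m/d, t = 1170/0.02526 = 46320 d
Faster: 3436 d / 365 = 9.41 yr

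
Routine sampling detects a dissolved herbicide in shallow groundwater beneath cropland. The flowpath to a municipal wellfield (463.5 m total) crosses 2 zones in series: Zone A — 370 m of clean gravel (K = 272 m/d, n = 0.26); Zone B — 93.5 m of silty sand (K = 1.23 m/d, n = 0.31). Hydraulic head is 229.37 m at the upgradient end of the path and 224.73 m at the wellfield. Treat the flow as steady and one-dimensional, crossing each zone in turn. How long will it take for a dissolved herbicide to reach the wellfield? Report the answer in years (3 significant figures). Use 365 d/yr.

5.72 years

Total head drop ΔH = 229.37 − 224.73 = 4.64 m
Continuity: the same q passes through each zone, so ΔH = q·Σ(L_j/K_j) — the zones act as resistances in series.
Σ(L/K) = 370/272 + 93.5/1.23 = 1.360 + 76.02 = 77.38 d
q = ΔH / Σ(L/K) = 4.64 / 77.38 = 0.05997 m/d (same in every zone)
Zone A: v = q/n = 0.05997/0.26 = 0.2306 m/d → t_A = 370/0.2306 = 1604 d
Zone B: v = q/n = 0.05997/0.31 = 0.1934 m/d → t_B = 93.5/0.1934 = 483.4 d
Total t = 1604 + 483.4 = 2088 d
   = 2088 / 365 = 5.72 yr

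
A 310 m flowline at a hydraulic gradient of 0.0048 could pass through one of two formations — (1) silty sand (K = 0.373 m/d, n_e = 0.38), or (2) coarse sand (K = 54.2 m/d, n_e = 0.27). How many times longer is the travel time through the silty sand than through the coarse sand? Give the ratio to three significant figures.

205

Unit 1 (silty sand): v = 0.373×0.0048/0.38 = 0.004712 m/d, t = 310/0.004712 = 65800 d
Unit 2 (coarse sand): v = 54.2×0.0048/0.27 = 0.9636 m/d, t = 310/0.9636 = 321.7 d
t(silty sand) / t(coarse sand) = 65800/321.7 = 205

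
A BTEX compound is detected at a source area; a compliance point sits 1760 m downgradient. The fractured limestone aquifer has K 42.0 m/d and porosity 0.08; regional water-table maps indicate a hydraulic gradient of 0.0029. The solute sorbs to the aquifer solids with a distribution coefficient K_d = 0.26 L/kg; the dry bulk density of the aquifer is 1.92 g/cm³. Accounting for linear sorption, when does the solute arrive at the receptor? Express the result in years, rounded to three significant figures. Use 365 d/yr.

Darcy flux q = K·i = 42.0 × 0.0029 = 0.1218 m/d
Average linear velocity = 0.1218 / 0.08 = 1.523 m/d
Retardation R = 1 + ρ_b·K_d/n = 1 + 1.92×0.26/0.08 = 7.240
Contaminant velocity v_c = v/R = 1.523/7.240 = 0.2103 m/d
t = L/v_c = 1760/0.2103 = 8369 d
   = 8369/365 = 22.9 yr

22.9 years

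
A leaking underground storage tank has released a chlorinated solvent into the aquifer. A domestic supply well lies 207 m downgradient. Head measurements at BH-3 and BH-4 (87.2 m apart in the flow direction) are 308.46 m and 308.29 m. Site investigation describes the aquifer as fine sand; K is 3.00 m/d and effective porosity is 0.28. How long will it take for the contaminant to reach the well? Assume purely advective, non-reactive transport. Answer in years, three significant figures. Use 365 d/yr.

Hydraulic gradient i = (308.46 − 308.29) / 87.2 = 0.17 / 87.2 = 0.001950
Darcy flux q = K·i = 3.00 × 0.001950 = 0.005849 m/d
v = Ki/n = 3.00·0.001950/0.28 = 0.02089 m/d
t = L / v = 207 / 0.02089 = 9910 d
   = 9910 / 365 = 27.2 yr

27.2 years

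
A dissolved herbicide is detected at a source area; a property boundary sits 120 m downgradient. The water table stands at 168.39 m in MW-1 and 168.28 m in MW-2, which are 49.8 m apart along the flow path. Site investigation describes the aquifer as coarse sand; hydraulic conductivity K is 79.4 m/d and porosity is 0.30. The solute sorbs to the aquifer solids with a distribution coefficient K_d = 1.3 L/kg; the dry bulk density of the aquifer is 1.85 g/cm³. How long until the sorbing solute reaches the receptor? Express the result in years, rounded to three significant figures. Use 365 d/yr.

Hydraulic gradient i = (168.39 − 168.28) / 49.8 = 0.11 / 49.8 = 0.002209
Darcy flux q = K·i = 79.4 × 0.002209 = 0.1754 m/d
Seepage velocity v = q / n = 0.1754 / 0.30 = 0.5846 m/d
Retardation R = 1 + ρ_b·K_d/n = 1 + 1.85×1.3/0.30 = 9.017
Contaminant velocity v_c = v/R = 0.5846/9.017 = 0.06484 m/d
t = L/v_c = 120/0.06484 = 1851 d
   = 1851/365 = 5.07 yr

5.07 years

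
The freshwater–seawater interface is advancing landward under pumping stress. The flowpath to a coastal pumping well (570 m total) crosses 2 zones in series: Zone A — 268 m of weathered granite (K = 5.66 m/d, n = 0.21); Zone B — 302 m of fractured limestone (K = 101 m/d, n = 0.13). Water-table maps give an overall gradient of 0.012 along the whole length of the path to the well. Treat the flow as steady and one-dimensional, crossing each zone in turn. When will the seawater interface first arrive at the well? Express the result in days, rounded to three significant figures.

Continuity: the same q passes through each zone, so ΔH = q·Σ(L_j/K_j) — the zones act as resistances in series.
Σ(L/K) = 268/5.66 + 302/101 = 47.35 + 2.990 = 50.34 d
K_eq = L_total / Σ(L/K) = 570 / 50.34 = 11.32 m/d
q = K_eq · i = 11.32 × 0.012 = 0.1359 m/d (same in every zone)
Zone A: v = q/n = 0.1359/0.21 = 0.6470 m/d → t_A = 268/0.6470 = 414.2 d
Zone B: v = q/n = 0.1359/0.13 = 1.045 m/d → t_B = 302/1.045 = 288.9 d
Total t = 414.2 + 288.9 = 703.1 d

703 days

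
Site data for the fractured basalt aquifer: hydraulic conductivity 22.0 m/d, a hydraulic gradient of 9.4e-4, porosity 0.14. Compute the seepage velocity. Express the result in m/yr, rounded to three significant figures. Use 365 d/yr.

53.9 m/yr

Darcy flux q = K·i = 22.0 × 9.4e-4 = 0.02068 m/d
v_s = q/n_e = 0.02068/0.14 = 0.1477 m/d
   = 0.1477 × 365 = 53.9 m/yr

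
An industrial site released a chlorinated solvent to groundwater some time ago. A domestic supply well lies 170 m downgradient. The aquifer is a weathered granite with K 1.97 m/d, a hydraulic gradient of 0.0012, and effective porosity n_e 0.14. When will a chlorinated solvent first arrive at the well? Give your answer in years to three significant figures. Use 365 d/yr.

q = Ki = 1.97 × 0.0012 = 0.002364 m/d
Average linear velocity = 0.002364 / 0.14 = 0.01689 m/d
t = L / v = 170 / 0.01689 = 10070 d
   = 10070 / 365 = 27.6 yr

27.6 years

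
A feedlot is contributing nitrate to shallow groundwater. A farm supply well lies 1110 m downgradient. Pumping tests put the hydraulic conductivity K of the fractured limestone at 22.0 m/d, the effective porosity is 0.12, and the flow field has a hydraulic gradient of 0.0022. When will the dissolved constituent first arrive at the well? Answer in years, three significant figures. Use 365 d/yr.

7.54 years

Darcy flux q = K·i = 22.0 × 0.0022 = 0.04840 m/d
v = Ki/n = 22.0·0.0022/0.12 = 0.4033 m/d
t = L / v = 1110 / 0.4033 = 2752 d
   = 2752 / 365 = 7.54 yr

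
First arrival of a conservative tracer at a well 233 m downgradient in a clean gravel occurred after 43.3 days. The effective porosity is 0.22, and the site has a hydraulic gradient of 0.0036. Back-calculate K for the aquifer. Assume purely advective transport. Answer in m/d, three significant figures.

v = L / t = 233 / 43.3 = 5.381 m/d
K = v · n / i = 5.381 × 0.22 / 0.0036 = 329 m/d

329 m/d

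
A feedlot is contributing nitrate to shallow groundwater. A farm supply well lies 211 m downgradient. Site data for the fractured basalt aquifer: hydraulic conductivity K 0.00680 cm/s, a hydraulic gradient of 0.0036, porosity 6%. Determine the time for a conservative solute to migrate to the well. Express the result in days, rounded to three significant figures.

599 days

K = 0.00680 cm/s × 864 = 5.875 m/d
Specific discharge q = 5.875 × 0.0036 = 0.02115 m/d
Average linear velocity = 0.02115 / 0.06 = 0.3525 m/d
t = L / v = 211 / 0.3525 = 598.6 d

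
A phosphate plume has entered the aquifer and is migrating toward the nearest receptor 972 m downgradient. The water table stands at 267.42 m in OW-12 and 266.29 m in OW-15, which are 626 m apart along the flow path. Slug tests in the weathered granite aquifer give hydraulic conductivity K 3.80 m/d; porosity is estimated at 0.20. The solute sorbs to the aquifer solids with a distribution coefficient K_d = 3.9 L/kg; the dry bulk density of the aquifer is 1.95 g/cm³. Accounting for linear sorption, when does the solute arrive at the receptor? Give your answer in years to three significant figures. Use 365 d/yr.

3030 years

Hydraulic gradient i = (267.42 − 266.29) / 626 = 1.13 / 626 = 0.001805
q = Ki = 3.80 × 0.001805 = 0.006859 m/d
v_s = q/n_e = 0.006859/0.20 = 0.03430 m/d
Retardation R = 1 + ρ_b·K_d/n = 1 + 1.95×3.9/0.20 = 39.03
Contaminant velocity v_c = v/R = 0.03430/39.03 = 8.789e-4 m/d
t = L/v_c = 972/8.789e-4 = 1.106e6 d
   = 1.106e6/365 = 3030 yr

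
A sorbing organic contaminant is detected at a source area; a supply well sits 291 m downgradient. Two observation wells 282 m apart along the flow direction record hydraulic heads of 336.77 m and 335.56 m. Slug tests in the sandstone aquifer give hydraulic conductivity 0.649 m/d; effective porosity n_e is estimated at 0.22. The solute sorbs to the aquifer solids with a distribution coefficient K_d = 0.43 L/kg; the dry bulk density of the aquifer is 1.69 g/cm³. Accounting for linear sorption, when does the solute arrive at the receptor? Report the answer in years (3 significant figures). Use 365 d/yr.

271 years

Hydraulic gradient i = (336.77 − 335.56) / 282 = 1.21 / 282 = 0.004291
q = Ki = 0.649 × 0.004291 = 0.002785 m/d
Seepage velocity v = q / n = 0.002785 / 0.22 = 0.01266 m/d
Retardation R = 1 + ρ_b·K_d/n = 1 + 1.69×0.43/0.22 = 4.303
Contaminant velocity v_c = v/R = 0.01266/4.303 = 0.002941 m/d
t = L/v_c = 291/0.002941 = 98930 d
   = 98930/365 = 271 yr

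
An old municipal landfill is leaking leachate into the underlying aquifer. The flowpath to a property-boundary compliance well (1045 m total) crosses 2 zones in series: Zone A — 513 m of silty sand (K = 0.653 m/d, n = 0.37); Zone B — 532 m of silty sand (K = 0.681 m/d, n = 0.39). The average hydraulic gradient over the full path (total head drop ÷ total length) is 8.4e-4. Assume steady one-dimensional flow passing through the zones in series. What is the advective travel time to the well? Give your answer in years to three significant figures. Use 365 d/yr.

Steady 1-D flow in series ⇒ the Darcy flux q is identical in every zone and the zone head losses add (resistances L/K in series).
Σ(L/K) = 513/0.653 + 532/0.681 = 785.6 + 781.2 = 1567 d
K_eq = L_total / Σ(L/K) = 1045 / 1567 = 0.6670 m/d
q = K_eq · i = 0.6670 × 8.4e-4 = 5.602e-4 m/d (same in every zone)
Zone A: v = q/n = 5.602e-4/0.37 = 0.001514 m/d → t_A = 513/0.001514 = 338800 d
Zone B: v = q/n = 5.602e-4/0.39 = 0.001437 m/d → t_B = 532/0.001437 = 370300 d
Total t = 338800 + 370300 = 709100 d
   = 709100 / 365 = 1940 yr

1940 years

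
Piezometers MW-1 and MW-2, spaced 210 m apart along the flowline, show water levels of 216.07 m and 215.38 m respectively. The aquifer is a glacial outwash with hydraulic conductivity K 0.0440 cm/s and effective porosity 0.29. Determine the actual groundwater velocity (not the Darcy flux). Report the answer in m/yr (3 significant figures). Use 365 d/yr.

157 m/yr

Hydraulic gradient i = (216.07 − 215.38) / 210 = 0.69 / 210 = 0.003286
K = 0.0440 cm/s × 864 = 38.02 m/d
Specific discharge q = 38.02 × 0.003286 = 0.1249 m/d
v = Ki/n = 38.02·0.003286/0.29 = 0.4307 m/d
   = 0.4307 × 365 = 157 m/yr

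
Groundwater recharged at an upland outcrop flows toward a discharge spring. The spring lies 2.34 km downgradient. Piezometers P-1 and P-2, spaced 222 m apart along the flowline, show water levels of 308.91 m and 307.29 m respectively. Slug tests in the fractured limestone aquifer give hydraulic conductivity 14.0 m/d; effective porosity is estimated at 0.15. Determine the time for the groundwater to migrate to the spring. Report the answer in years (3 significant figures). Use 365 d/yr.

9.41 years

Hydraulic gradient i = (308.91 − 307.29) / 222 = 1.62 / 222 = 0.007297
q = Ki = 14.0 × 0.007297 = 0.1022 m/d
Average linear velocity = 0.1022 / 0.15 = 0.6811 m/d
L = 2.34 km = 2340 m
t = L / v = 2340 / 0.6811 = 3436 d
   = 3436 / 365 = 9.41 yr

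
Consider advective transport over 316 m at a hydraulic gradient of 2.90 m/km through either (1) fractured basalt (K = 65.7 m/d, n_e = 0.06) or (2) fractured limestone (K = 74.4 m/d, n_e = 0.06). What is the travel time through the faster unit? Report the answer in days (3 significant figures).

87.9 days

Unit 1 (fractured basalt): v = 65.7×0.0029/0.06 = 3.176 m/d, t = 316/3.176 = 99.51 d
Unit 2 (fractured limestone): v = 74.4×0.0029/0.06 = 3.596 m/d, t = 316/3.596 = 87.88 d
Faster unit: t = 87.9 d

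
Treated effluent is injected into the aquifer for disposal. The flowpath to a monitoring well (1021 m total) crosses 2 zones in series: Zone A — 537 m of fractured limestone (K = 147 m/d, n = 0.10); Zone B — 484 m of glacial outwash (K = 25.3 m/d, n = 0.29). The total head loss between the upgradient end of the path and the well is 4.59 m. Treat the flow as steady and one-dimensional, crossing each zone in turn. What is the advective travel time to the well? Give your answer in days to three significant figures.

963 days

Steady 1-D flow in series ⇒ the Darcy flux q is identical in every zone and the zone head losses add (resistances L/K in series).
Σ(L/K) = 537/147 + 484/25.3 = 3.653 + 19.13 = 22.78 d
q = ΔH / Σ(L/K) = 4.59 / 22.78 = 0.2015 m/d (same in every zone)
Zone A: v = q/n = 0.2015/0.10 = 2.015 m/d → t_A = 537/2.015 = 266.6 d
Zone B: v = q/n = 0.2015/0.29 = 0.6947 m/d → t_B = 484/0.6947 = 696.7 d
Total t = 266.6 + 696.7 = 963.3 d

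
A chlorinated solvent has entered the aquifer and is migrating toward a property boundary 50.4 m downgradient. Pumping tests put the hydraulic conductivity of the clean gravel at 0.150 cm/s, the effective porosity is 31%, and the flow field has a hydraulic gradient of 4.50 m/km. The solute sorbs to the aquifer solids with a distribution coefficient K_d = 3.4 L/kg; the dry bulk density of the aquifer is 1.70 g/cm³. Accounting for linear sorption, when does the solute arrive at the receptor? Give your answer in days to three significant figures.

526 days

K = 0.150 cm/s × 864 = 129.6 m/d
Specific discharge q = 129.6 × 0.0045 = 0.5832 m/d
v = Ki/n = 129.6·0.0045/0.31 = 1.881 m/d
Retardation R = 1 + ρ_b·K_d/n = 1 + 1.70×3.4/0.31 = 19.65
Contaminant velocity v_c = v/R = 1.881/19.65 = 0.09576 m/d
t = L/v_c = 50.4/0.09576 = 526.3 d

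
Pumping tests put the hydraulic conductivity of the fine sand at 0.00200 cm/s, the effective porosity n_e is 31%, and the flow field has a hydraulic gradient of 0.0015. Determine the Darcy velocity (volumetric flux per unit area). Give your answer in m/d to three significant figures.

0.00259 m/d

K = 0.00200 cm/s × 864 = 1.728 m/d
Darcy flux q = K·i = 1.728 × 0.0015 = 0.002592 m/d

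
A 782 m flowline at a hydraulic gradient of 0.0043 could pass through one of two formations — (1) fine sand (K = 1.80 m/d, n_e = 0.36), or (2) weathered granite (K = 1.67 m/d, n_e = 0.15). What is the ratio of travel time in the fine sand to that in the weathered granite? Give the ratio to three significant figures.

Unit 1 (fine sand): v = 1.80×0.0043/0.36 = 0.02150 m/d, t = 782/0.02150 = 36370 d
Unit 2 (weathered granite): v = 1.67×0.0043/0.15 = 0.04787 m/d, t = 782/0.04787 = 16330 d
t(fine sand) / t(weathered granite) = 36370/16330 = 2.23

2.23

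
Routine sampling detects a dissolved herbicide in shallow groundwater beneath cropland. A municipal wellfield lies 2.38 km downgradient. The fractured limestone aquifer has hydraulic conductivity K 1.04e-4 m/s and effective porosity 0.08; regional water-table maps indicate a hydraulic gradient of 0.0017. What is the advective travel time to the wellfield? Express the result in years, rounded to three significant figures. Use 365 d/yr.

K = 1.04e-4 m/s × 86400 s/d = 8.986 m/d
q = Ki = 8.986 × 0.0017 = 0.01528 m/d
Seepage velocity v = q / n = 0.01528 / 0.08 = 0.1909 m/d
L = 2.38 km = 2380 m
t = L / v = 2380 / 0.1909 = 12460 d
   = 12460 / 365 = 34.1 yr

34.1 years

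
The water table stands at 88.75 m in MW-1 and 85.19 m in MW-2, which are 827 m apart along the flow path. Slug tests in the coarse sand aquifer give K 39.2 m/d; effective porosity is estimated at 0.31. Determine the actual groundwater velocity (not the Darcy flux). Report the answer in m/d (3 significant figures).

Hydraulic gradient i = (88.75 − 85.19) / 827 = 3.56 / 827 = 0.004305
Darcy flux q = K·i = 39.2 × 0.004305 = 0.1687 m/d
v = Ki/n = 39.2·0.004305/0.31 = 0.5443 m/d

0.544 m/d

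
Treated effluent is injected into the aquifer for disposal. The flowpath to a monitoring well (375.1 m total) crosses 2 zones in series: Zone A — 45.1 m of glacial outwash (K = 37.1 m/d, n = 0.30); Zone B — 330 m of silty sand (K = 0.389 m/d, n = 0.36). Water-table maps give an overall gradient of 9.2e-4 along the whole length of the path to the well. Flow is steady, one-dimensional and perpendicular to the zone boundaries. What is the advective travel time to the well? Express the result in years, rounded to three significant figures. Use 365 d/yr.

For zones in series the flux q is common to all zones; the equivalent conductivity is the harmonic (thickness-weighted) mean, K_eq = L_total / Σ(L_j/K_j).
Σ(L/K) = 45.1/37.1 + 330/0.389 = 1.216 + 848.3 = 849.5 d
K_eq = L_total / Σ(L/K) = 375.1 / 849.5 = 0.4415 m/d
q = K_eq · i = 0.4415 × 9.2e-4 = 4.062e-4 m/d (same in every zone)
Zone A: v = q/n = 4.062e-4/0.30 = 0.001354 m/d → t_A = 45.1/0.001354 = 33310 d
Zone B: v = q/n = 4.062e-4/0.36 = 0.001128 m/d → t_B = 330/0.001128 = 292500 d
Total t = 33310 + 292500 = 325800 d
   = 325800 / 365 = 893 yr

893 years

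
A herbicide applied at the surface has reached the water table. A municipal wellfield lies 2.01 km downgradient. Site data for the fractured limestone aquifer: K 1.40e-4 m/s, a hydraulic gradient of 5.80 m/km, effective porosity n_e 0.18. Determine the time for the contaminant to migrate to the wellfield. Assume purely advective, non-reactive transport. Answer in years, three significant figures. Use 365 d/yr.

K = 1.40e-4 m/s × 86400 s/d = 12.10 m/d
q = Ki = 12.10 × 0.0058 = 0.07016 m/d
Seepage velocity v = q / n = 0.07016 / 0.18 = 0.3898 m/d
L = 2.01 km = 2010 m
t = L / v = 2010 / 0.3898 = 5157 d
   = 5157 / 365 = 14.1 yr

14.1 years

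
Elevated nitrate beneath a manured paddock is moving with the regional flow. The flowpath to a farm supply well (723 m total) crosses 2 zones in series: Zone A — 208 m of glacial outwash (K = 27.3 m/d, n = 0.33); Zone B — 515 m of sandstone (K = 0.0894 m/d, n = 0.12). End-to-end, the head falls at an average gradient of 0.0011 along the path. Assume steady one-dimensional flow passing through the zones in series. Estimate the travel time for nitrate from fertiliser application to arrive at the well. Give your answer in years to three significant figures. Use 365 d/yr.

2590 years

Steady 1-D flow in series ⇒ the Darcy flux q is identical in every zone and the zone head losses add (resistances L/K in series).
Σ(L/K) = 208/27.3 + 515/0.0894 = 7.619 + 5761 = 5768 d
K_eq = L_total / Σ(L/K) = 723 / 5768 = 0.1253 m/d
q = K_eq · i = 0.1253 × 0.0011 = 1.379e-4 m/d (same in every zone)
Zone A: v = q/n = 1.379e-4/0.33 = 4.178e-4 m/d → t_A = 208/4.178e-4 = 497800 d
Zone B: v = q/n = 1.379e-4/0.12 = 0.001149 m/d → t_B = 515/0.001149 = 448200 d
Total t = 497800 + 448200 = 946100 d
   = 946100 / 365 = 2590 yr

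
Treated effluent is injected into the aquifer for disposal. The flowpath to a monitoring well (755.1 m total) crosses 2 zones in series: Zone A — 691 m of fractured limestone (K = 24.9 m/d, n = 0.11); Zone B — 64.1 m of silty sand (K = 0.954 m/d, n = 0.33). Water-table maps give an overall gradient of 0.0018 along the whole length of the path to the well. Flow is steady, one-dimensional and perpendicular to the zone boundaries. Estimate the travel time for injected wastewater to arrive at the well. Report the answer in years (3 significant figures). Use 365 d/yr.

Steady 1-D flow in series ⇒ the Darcy flux q is identical in every zone and the zone head losses add (resistances L/K in series).
Σ(L/K) = 691/24.9 + 64.1/0.954 = 27.75 + 67.19 = 94.94 d
K_eq = L_total / Σ(L/K) = 755.1 / 94.94 = 7.953 m/d
q = K_eq · i = 7.953 × 0.0018 = 0.01432 m/d (same in every zone)
Zone A: v = q/n = 0.01432/0.11 = 0.1301 m/d → t_A = 691/0.1301 = 5309 d
Zone B: v = q/n = 0.01432/0.33 = 0.04338 m/d → t_B = 64.1/0.04338 = 1478 d
Total t = 5309 + 1478 = 6787 d
   = 6787 / 365 = 18.6 yr

18.6 years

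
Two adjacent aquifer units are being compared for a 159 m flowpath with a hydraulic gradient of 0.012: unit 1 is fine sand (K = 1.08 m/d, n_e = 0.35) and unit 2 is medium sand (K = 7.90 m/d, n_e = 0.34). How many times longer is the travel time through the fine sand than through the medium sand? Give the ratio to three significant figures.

7.53

Unit 1 (fine sand): v = 1.08×0.012/0.35 = 0.03703 m/d, t = 159/0.03703 = 4294 d
Unit 2 (medium sand): v = 7.90×0.012/0.34 = 0.2788 m/d, t = 159/0.2788 = 570.3 d
t(fine sand) / t(medium sand) = 4294/570.3 = 7.53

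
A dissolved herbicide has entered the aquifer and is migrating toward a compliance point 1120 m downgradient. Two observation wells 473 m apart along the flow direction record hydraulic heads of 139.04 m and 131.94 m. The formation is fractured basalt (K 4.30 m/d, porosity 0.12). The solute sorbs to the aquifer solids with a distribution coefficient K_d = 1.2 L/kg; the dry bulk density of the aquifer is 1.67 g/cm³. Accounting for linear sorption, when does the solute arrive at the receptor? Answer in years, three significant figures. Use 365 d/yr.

101 years

Hydraulic gradient i = (139.04 − 131.94) / 473 = 7.10 / 473 = 0.01501
q = Ki = 4.30 × 0.01501 = 0.06455 m/d
Average linear velocity = 0.06455 / 0.12 = 0.5379 m/d
Retardation R = 1 + ρ_b·K_d/n = 1 + 1.67×1.2/0.12 = 17.70
Contaminant velocity v_c = v/R = 0.5379/17.70 = 0.03039 m/d
t = L/v_c = 1120/0.03039 = 36860 d
   = 36860/365 = 101 yr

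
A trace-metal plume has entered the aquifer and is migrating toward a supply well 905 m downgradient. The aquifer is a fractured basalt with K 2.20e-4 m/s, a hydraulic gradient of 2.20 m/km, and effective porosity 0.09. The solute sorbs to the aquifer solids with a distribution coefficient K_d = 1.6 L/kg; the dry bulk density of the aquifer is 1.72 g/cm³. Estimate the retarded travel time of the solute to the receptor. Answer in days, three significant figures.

61500 days

K = 2.20e-4 m/s × 86400 s/d = 19.01 m/d
Darcy flux q = K·i = 19.01 × 0.0022 = 0.04182 m/d
v = Ki/n = 19.01·0.0022/0.09 = 0.4646 m/d
Retardation R = 1 + ρ_b·K_d/n = 1 + 1.72×1.6/0.09 = 31.58
Contaminant velocity v_c = v/R = 0.4646/31.58 = 0.01471 m/d
t = L/v_c = 905/0.01471 = 61510 d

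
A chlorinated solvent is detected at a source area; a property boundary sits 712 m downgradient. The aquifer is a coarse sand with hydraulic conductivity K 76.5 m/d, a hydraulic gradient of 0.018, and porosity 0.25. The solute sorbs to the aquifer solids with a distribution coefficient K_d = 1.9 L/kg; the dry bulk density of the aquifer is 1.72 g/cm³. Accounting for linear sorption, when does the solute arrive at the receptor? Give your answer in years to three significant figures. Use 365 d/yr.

Darcy flux q = K·i = 76.5 × 0.018 = 1.377 m/d
v_s = q/n_e = 1.377/0.25 = 5.508 m/d
Retardation R = 1 + ρ_b·K_d/n = 1 + 1.72×1.9/0.25 = 14.07
Contaminant velocity v_c = v/R = 5.508/14.07 = 0.3914 m/d
t = L/v_c = 712/0.3914 = 1819 d
   = 1819/365 = 4.98 yr

4.98 years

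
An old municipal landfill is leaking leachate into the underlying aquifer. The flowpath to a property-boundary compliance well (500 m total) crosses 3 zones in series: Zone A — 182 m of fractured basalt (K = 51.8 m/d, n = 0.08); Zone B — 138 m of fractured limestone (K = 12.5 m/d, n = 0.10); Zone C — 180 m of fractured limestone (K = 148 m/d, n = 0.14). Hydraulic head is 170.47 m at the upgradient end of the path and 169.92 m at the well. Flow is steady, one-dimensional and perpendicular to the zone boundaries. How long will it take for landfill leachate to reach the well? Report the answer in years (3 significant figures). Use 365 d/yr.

4.21 years

Total head drop ΔH = 170.47 − 169.92 = 0.55 m
Continuity: the same q passes through each zone, so ΔH = q·Σ(L_j/K_j) — the zones act as resistances in series.
Σ(L/K) = 182/51.8 + 138/12.5 + 180/148 = 3.514 + 11.04 + 1.216 = 15.77 d
q = ΔH / Σ(L/K) = 0.55 / 15.77 = 0.03488 m/d (same in every zone)
Zone A: v = q/n = 0.03488/0.08 = 0.4360 m/d → t_A = 182/0.4360 = 417.5 d
Zone B: v = q/n = 0.03488/0.10 = 0.3488 m/d → t_B = 138/0.3488 = 395.7 d
Zone C: v = q/n = 0.03488/0.14 = 0.2491 m/d → t_C = 180/0.2491 = 722.5 d
Total t = 417.5 + 395.7 + 722.5 = 1536 d
   = 1536 / 365 = 4.21 yr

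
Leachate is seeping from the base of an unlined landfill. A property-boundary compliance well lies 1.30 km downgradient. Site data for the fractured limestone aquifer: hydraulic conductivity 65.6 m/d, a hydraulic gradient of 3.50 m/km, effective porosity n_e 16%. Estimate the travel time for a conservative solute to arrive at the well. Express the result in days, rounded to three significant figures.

q = Ki = 65.6 × 0.0035 = 0.2296 m/d
Seepage velocity v = q / n = 0.2296 / 0.16 = 1.435 m/d
L = 1.30 km = 1300 m
t = L / v = 1300 / 1.435 = 905.9 d

906 days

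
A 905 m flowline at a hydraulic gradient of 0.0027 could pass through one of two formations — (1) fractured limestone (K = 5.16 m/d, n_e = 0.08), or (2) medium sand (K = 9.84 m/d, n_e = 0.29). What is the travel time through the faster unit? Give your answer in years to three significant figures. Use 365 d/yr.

14.2 years

Unit 1 (fractured limestone): v = 5.16×0.0027/0.08 = 0.1742 m/d, t = 905/0.1742 = 5197 d
Unit 2 (medium sand): v = 9.84×0.0027/0.29 = 0.09161 m/d, t = 905/0.09161 = 9878 d
Faster: 5197 d / 365 = 14.2 yr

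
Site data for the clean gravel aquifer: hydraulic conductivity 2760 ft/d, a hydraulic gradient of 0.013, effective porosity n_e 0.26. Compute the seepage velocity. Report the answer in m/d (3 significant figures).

42.1 m/d

K = 2760 ft/d × 0.3048 = 841.2 m/d
q = Ki = 841.2 × 0.013 = 10.94 m/d
Seepage velocity v = q / n = 10.94 / 0.26 = 42.06 m/d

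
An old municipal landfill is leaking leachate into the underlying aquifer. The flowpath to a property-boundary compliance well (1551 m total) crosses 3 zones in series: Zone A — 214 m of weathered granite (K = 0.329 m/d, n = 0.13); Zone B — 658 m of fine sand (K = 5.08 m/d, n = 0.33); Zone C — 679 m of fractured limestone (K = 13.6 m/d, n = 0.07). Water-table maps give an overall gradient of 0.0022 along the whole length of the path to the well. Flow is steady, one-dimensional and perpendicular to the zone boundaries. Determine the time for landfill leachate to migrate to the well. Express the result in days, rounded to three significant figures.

For zones in series the flux q is common to all zones; the equivalent conductivity is the harmonic (thickness-weighted) mean, K_eq = L_total / Σ(L_j/K_j).
Σ(L/K) = 214/0.329 + 658/5.08 + 679/13.6 = 650.5 + 129.5 + 49.93 = 829.9 d
K_eq = L_total / Σ(L/K) = 1551 / 829.9 = 1.869 m/d
q = K_eq · i = 1.869 × 0.0022 = 0.004112 m/d (same in every zone)
Zone A: v = q/n = 0.004112/0.13 = 0.03163 m/d → t_A = 214/0.03163 = 6766 d
Zone B: v = q/n = 0.004112/0.33 = 0.01246 m/d → t_B = 658/0.01246 = 52810 d
Zone C: v = q/n = 0.004112/0.07 = 0.05874 m/d → t_C = 679/0.05874 = 11560 d
Total t = 6766 + 52810 + 11560 = 71140 d

71100 days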